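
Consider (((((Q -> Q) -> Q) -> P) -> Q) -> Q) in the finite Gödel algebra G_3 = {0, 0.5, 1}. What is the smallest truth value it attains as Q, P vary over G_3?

0.50

The minimum is attained at Q = 0.5, P = 0:
  (Q -> Q): 0.5 ≤ 0.5, so result = 1
  ((Q -> Q) -> Q): 1 > 0.5, so result = 0.5
  (((Q -> Q) -> Q) -> P): 0.5 > 0, so result = 0
  ((((Q -> Q) -> Q) -> P) -> Q): 0 ≤ 0.5, so result = 1
  (((((Q -> Q) -> Q) -> P) -> Q) -> Q): 1 > 0.5, so result = 0.5
Checking all 9 assignments confirms none give a value below 0.50.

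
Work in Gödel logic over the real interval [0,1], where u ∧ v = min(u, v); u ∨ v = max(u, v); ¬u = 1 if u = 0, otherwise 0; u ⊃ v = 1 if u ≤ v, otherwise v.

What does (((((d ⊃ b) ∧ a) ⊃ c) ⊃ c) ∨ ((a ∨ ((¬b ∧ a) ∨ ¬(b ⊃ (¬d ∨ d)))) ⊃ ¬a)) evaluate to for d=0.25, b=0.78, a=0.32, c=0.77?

(d ⊃ b): 0.25 ≤ 0.78, so result = 1
((d ⊃ b) ∧ a) = min(1, 0.32) = 0.32
(((d ⊃ b) ∧ a) ⊃ c): 0.32 ≤ 0.77, so result = 1
((((d ⊃ b) ∧ a) ⊃ c) ⊃ c): 1 > 0.77, so result = 0.77
¬b: Gödel ¬ of 0.78 = 0 (operand ≠ 0)
(¬b ∧ a) = min(0, 0.32) = 0
¬d: Gödel ¬ of 0.25 = 0 (operand ≠ 0)
(¬d ∨ d) = max(0, 0.25) = 0.25
(b ⊃ (¬d ∨ d)): 0.78 > 0.25, so result = 0.25
¬(b ⊃ (¬d ∨ d)): Gödel ¬ of 0.25 = 0 (operand ≠ 0)
((¬b ∧ a) ∨ ¬(b ⊃ (¬d ∨ d))) = max(0, 0) = 0
(a ∨ ((¬b ∧ a) ∨ ¬(b ⊃ (¬d ∨ d)))) = max(0.32, 0) = 0.32
¬a: Gödel ¬ of 0.32 = 0 (operand ≠ 0)
((a ∨ ((¬b ∧ a) ∨ ¬(b ⊃ (¬d ∨ d)))) ⊃ ¬a): 0.32 > 0, so result = 0
(((((d ⊃ b) ∧ a) ⊃ c) ⊃ c) ∨ ((a ∨ ((¬b ∧ a) ∨ ¬(b ⊃ (¬d ∨ d)))) ⊃ ¬a)) = max(0.77, 0) = 0.77

0.77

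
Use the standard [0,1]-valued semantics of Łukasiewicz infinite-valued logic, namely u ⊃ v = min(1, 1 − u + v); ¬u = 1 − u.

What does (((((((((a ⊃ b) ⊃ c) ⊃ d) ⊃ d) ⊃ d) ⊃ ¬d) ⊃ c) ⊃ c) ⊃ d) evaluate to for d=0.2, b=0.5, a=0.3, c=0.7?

(a ⊃ b): min(1, 1 − 0.3 + 0.5) = 1
((a ⊃ b) ⊃ c): min(1, 1 − 1 + 0.7) = 0.7
(((a ⊃ b) ⊃ c) ⊃ d): min(1, 1 − 0.7 + 0.2) = 0.5
((((a ⊃ b) ⊃ c) ⊃ d) ⊃ d): min(1, 1 − 0.5 + 0.2) = 0.7
(((((a ⊃ b) ⊃ c) ⊃ d) ⊃ d) ⊃ d): min(1, 1 − 0.7 + 0.2) = 0.5
¬d: Łukasiewicz ¬ gives 1 − 0.2 = 0.8
((((((a ⊃ b) ⊃ c) ⊃ d) ⊃ d) ⊃ d) ⊃ ¬d): min(1, 1 − 0.5 + 0.8) = 1
(((((((a ⊃ b) ⊃ c) ⊃ d) ⊃ d) ⊃ d) ⊃ ¬d) ⊃ c): min(1, 1 − 1 + 0.7) = 0.7
((((((((a ⊃ b) ⊃ c) ⊃ d) ⊃ d) ⊃ d) ⊃ ¬d) ⊃ c) ⊃ c): min(1, 1 − 0.7 + 0.7) = 1
(((((((((a ⊃ b) ⊃ c) ⊃ d) ⊃ d) ⊃ d) ⊃ ¬d) ⊃ c) ⊃ c) ⊃ d): min(1, 1 − 1 + 0.2) = 0.2

0.20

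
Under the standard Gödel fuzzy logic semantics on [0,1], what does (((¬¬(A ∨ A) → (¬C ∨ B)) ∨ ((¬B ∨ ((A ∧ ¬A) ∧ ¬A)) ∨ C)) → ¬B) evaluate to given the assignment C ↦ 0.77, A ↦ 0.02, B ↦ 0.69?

(A ∨ A) = max(0.02, 0.02) = 0.02
¬(A ∨ A): Gödel ¬ of 0.02 = 0 (operand ≠ 0)
¬¬(A ∨ A): Gödel ¬ of 0 = 1 (operand is 0)
¬C: Gödel ¬ of 0.77 = 0 (operand ≠ 0)
(¬C ∨ B) = max(0, 0.69) = 0.69
(¬¬(A ∨ A) → (¬C ∨ B)): 1 > 0.69, so result = 0.69
¬B: Gödel ¬ of 0.69 = 0 (operand ≠ 0)
¬A: Gödel ¬ of 0.02 = 0 (operand ≠ 0)
(A ∧ ¬A) = min(0.02, 0) = 0
¬A: Gödel ¬ of 0.02 = 0 (operand ≠ 0)
((A ∧ ¬A) ∧ ¬A) = min(0, 0) = 0
(¬B ∨ ((A ∧ ¬A) ∧ ¬A)) = max(0, 0) = 0
((¬B ∨ ((A ∧ ¬A) ∧ ¬A)) ∨ C) = max(0, 0.77) = 0.77
((¬¬(A ∨ A) → (¬C ∨ B)) ∨ ((¬B ∨ ((A ∧ ¬A) ∧ ¬A)) ∨ C)) = max(0.69, 0.77) = 0.77
¬B: Gödel ¬ of 0.69 = 0 (operand ≠ 0)
(((¬¬(A ∨ A) → (¬C ∨ B)) ∨ ((¬B ∨ ((A ∧ ¬A) ∧ ¬A)) ∨ C)) → ¬B): 0.77 > 0, so result = 0

0.00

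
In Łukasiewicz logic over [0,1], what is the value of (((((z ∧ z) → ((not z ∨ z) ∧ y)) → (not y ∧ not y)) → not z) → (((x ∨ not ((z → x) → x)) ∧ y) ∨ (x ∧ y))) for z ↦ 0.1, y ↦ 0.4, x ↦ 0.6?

0.40

(z ∧ z) = min(0.1, 0.1) = 0.1
not z: Łukasiewicz ¬ gives 1 − 0.1 = 0.9
(not z ∨ z) = max(0.9, 0.1) = 0.9
((not z ∨ z) ∧ y) = min(0.9, 0.4) = 0.4
((z ∧ z) → ((not z ∨ z) ∧ y)): min(1, 1 − 0.1 + 0.4) = 1
not y: Łukasiewicz ¬ gives 1 − 0.4 = 0.6
not y: Łukasiewicz ¬ gives 1 − 0.4 = 0.6
(not y ∧ not y) = min(0.6, 0.6) = 0.6
(((z ∧ z) → ((not z ∨ z) ∧ y)) → (not y ∧ not y)): min(1, 1 − 1 + 0.6) = 0.6
not z: Łukasiewicz ¬ gives 1 − 0.1 = 0.9
((((z ∧ z) → ((not z ∨ z) ∧ y)) → (not y ∧ not y)) → not z): min(1, 1 − 0.6 + 0.9) = 1
(z → x): min(1, 1 − 0.1 + 0.6) = 1
((z → x) → x): min(1, 1 − 1 + 0.6) = 0.6
not ((z → x) → x): Łukasiewicz ¬ gives 1 − 0.6 = 0.4
(x ∨ not ((z → x) → x)) = max(0.6, 0.4) = 0.6
((x ∨ not ((z → x) → x)) ∧ y) = min(0.6, 0.4) = 0.4
(x ∧ y) = min(0.6, 0.4) = 0.4
(((x ∨ not ((z → x) → x)) ∧ y) ∨ (x ∧ y)) = max(0.4, 0.4) = 0.4
(((((z ∧ z) → ((not z ∨ z) ∧ y)) → (not y ∧ not y)) → not z) → (((x ∨ not ((z → x) → x)) ∧ y) ∨ (x ∧ y))): min(1, 1 − 1 + 0.4) = 0.4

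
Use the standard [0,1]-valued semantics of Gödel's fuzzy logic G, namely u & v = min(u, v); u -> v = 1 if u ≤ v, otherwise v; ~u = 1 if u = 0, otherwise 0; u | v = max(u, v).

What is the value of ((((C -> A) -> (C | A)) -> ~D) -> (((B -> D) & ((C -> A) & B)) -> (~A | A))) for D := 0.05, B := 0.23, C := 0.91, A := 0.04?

1.00

(C -> A): 0.91 > 0.04, so result = 0.04
(C | A) = max(0.91, 0.04) = 0.91
((C -> A) -> (C | A)): 0.04 ≤ 0.91, so result = 1
~D: Gödel ¬ of 0.05 = 0 (operand ≠ 0)
(((C -> A) -> (C | A)) -> ~D): 1 > 0, so result = 0
(B -> D): 0.23 > 0.05, so result = 0.05
(C -> A): 0.91 > 0.04, so result = 0.04
((C -> A) & B) = min(0.04, 0.23) = 0.04
((B -> D) & ((C -> A) & B)) = min(0.05, 0.04) = 0.04
~A: Gödel ¬ of 0.04 = 0 (operand ≠ 0)
(~A | A) = max(0, 0.04) = 0.04
(((B -> D) & ((C -> A) & B)) -> (~A | A)): 0.04 ≤ 0.04, so result = 1
((((C -> A) -> (C | A)) -> ~D) -> (((B -> D) & ((C -> A) & B)) -> (~A | A))): 0 ≤ 1, so result = 1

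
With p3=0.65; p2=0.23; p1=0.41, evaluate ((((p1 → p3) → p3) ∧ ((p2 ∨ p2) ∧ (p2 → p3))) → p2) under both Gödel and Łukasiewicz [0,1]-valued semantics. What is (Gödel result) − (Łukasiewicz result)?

0.00

Gödel evaluation:
  (p1 → p3): 0.41 ≤ 0.65, so result = 1
  ((p1 → p3) → p3): 1 > 0.65, so result = 0.65
  (p2 ∨ p2) = max(0.23, 0.23) = 0.23
  (p2 → p3): 0.23 ≤ 0.65, so result = 1
  ((p2 ∨ p2) ∧ (p2 → p3)) = min(0.23, 1) = 0.23
  (((p1 → p3) → p3) ∧ ((p2 ∨ p2) ∧ (p2 → p3))) = min(0.65, 0.23) = 0.23
  ((((p1 → p3) → p3) ∧ ((p2 ∨ p2) ∧ (p2 → p3))) → p2): 0.23 ≤ 0.23, so result = 1
  Gödel value = 1
Łukasiewicz evaluation:
  (p1 → p3): min(1, 1 − 0.41 + 0.65) = 1
  ((p1 → p3) → p3): min(1, 1 − 1 + 0.65) = 0.65
  (p2 ∨ p2) = max(0.23, 0.23) = 0.23
  (p2 → p3): min(1, 1 − 0.23 + 0.65) = 1
  ((p2 ∨ p2) ∧ (p2 → p3)) = min(0.23, 1) = 0.23
  (((p1 → p3) → p3) ∧ ((p2 ∨ p2) ∧ (p2 → p3))) = min(0.65, 0.23) = 0.23
  ((((p1 → p3) → p3) ∧ ((p2 ∨ p2) ∧ (p2 → p3))) → p2): min(1, 1 − 0.23 + 0.23) = 1
  Łukasiewicz value = 1
Difference: 1 − 1 = 0.00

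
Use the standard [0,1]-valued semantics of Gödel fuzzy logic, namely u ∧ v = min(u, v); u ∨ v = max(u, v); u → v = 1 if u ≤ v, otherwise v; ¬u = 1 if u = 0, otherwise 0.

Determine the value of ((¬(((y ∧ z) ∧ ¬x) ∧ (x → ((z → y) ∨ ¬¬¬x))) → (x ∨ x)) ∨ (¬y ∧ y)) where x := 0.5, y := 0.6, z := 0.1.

0.50

(y ∧ z) = min(0.6, 0.1) = 0.1
¬x: Gödel ¬ of 0.5 = 0 (operand ≠ 0)
((y ∧ z) ∧ ¬x) = min(0.1, 0) = 0
(z → y): 0.1 ≤ 0.6, so result = 1
¬x: Gödel ¬ of 0.5 = 0 (operand ≠ 0)
¬¬x: Gödel ¬ of 0 = 1 (operand is 0)
¬¬¬x: Gödel ¬ of 1 = 0 (operand ≠ 0)
((z → y) ∨ ¬¬¬x) = max(1, 0) = 1
(x → ((z → y) ∨ ¬¬¬x)): 0.5 ≤ 1, so result = 1
(((y ∧ z) ∧ ¬x) ∧ (x → ((z → y) ∨ ¬¬¬x))) = min(0, 1) = 0
¬(((y ∧ z) ∧ ¬x) ∧ (x → ((z → y) ∨ ¬¬¬x))): Gödel ¬ of 0 = 1 (operand is 0)
(x ∨ x) = max(0.5, 0.5) = 0.5
(¬(((y ∧ z) ∧ ¬x) ∧ (x → ((z → y) ∨ ¬¬¬x))) → (x ∨ x)): 1 > 0.5, so result = 0.5
¬y: Gödel ¬ of 0.6 = 0 (operand ≠ 0)
(¬y ∧ y) = min(0, 0.6) = 0
((¬(((y ∧ z) ∧ ¬x) ∧ (x → ((z → y) ∨ ¬¬¬x))) → (x ∨ x)) ∨ (¬y ∧ y)) = max(0.5, 0) = 0.5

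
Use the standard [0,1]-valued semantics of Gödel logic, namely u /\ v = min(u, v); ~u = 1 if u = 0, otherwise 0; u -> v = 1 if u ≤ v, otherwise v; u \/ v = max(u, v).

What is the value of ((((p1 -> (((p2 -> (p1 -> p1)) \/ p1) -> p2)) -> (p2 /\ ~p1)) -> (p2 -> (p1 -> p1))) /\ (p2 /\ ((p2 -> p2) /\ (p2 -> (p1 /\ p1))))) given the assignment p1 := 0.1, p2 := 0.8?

(p1 -> p1): 0.1 ≤ 0.1, so result = 1
(p2 -> (p1 -> p1)): 0.8 ≤ 1, so result = 1
((p2 -> (p1 -> p1)) \/ p1) = max(1, 0.1) = 1
(((p2 -> (p1 -> p1)) \/ p1) -> p2): 1 > 0.8, so result = 0.8
(p1 -> (((p2 -> (p1 -> p1)) \/ p1) -> p2)): 0.1 ≤ 0.8, so result = 1
~p1: Gödel ¬ of 0.1 = 0 (operand ≠ 0)
(p2 /\ ~p1) = min(0.8, 0) = 0
((p1 -> (((p2 -> (p1 -> p1)) \/ p1) -> p2)) -> (p2 /\ ~p1)): 1 > 0, so result = 0
(p1 -> p1): 0.1 ≤ 0.1, so result = 1
(p2 -> (p1 -> p1)): 0.8 ≤ 1, so result = 1
(((p1 -> (((p2 -> (p1 -> p1)) \/ p1) -> p2)) -> (p2 /\ ~p1)) -> (p2 -> (p1 -> p1))): 0 ≤ 1, so result = 1
(p2 -> p2): 0.8 ≤ 0.8, so result = 1
(p1 /\ p1) = min(0.1, 0.1) = 0.1
(p2 -> (p1 /\ p1)): 0.8 > 0.1, so result = 0.1
((p2 -> p2) /\ (p2 -> (p1 /\ p1))) = min(1, 0.1) = 0.1
(p2 /\ ((p2 -> p2) /\ (p2 -> (p1 /\ p1)))) = min(0.8, 0.1) = 0.1
((((p1 -> (((p2 -> (p1 -> p1)) \/ p1) -> p2)) -> (p2 /\ ~p1)) -> (p2 -> (p1 -> p1))) /\ (p2 /\ ((p2 -> p2) /\ (p2 -> (p1 /\ p1))))) = min(1, 0.1) = 0.1

0.10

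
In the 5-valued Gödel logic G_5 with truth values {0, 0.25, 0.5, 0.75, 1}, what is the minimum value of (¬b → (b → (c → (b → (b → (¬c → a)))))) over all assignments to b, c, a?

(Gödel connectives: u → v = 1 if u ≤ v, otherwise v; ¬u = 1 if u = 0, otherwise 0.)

Every assignment gives 1. For instance at b = 0, c = 0, a = 0:
  ¬b: Gödel ¬ of 0 = 1 (operand is 0)
  ¬c: Gödel ¬ of 0 = 1 (operand is 0)
  (¬c → a): 1 > 0, so result = 0
  (b → (¬c → a)): 0 ≤ 0, so result = 1
  (b → (b → (¬c → a))): 0 ≤ 1, so result = 1
  (c → (b → (b → (¬c → a)))): 0 ≤ 1, so result = 1
  (b → (c → (b → (b → (¬c → a))))): 0 ≤ 1, so result = 1
  (¬b → (b → (c → (b → (b → (¬c → a)))))): 1 ≤ 1, so result = 1
All 125 assignments give value 1 — the formula is a G_5-tautology.

1.00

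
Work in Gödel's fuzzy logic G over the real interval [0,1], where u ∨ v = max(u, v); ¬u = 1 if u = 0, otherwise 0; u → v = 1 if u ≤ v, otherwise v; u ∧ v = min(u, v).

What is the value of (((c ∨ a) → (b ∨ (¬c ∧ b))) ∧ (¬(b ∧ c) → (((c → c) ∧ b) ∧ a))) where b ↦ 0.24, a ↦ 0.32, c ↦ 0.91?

0.24

(c ∨ a) = max(0.91, 0.32) = 0.91
¬c: Gödel ¬ of 0.91 = 0 (operand ≠ 0)
(¬c ∧ b) = min(0, 0.24) = 0
(b ∨ (¬c ∧ b)) = max(0.24, 0) = 0.24
((c ∨ a) → (b ∨ (¬c ∧ b))): 0.91 > 0.24, so result = 0.24
(b ∧ c) = min(0.24, 0.91) = 0.24
¬(b ∧ c): Gödel ¬ of 0.24 = 0 (operand ≠ 0)
(c → c): 0.91 ≤ 0.91, so result = 1
((c → c) ∧ b) = min(1, 0.24) = 0.24
(((c → c) ∧ b) ∧ a) = min(0.24, 0.32) = 0.24
(¬(b ∧ c) → (((c → c) ∧ b) ∧ a)): 0 ≤ 0.24, so result = 1
(((c ∨ a) → (b ∨ (¬c ∧ b))) ∧ (¬(b ∧ c) → (((c → c) ∧ b) ∧ a))) = min(0.24, 1) = 0.24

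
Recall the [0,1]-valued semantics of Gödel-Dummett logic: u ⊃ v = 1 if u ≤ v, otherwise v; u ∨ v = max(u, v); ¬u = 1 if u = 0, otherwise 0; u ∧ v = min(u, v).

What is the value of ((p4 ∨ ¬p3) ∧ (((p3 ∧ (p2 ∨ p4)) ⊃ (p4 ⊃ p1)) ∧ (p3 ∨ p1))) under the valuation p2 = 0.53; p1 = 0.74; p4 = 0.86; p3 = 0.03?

0.74

¬p3: Gödel ¬ of 0.03 = 0 (operand ≠ 0)
(p4 ∨ ¬p3) = max(0.86, 0) = 0.86
(p2 ∨ p4) = max(0.53, 0.86) = 0.86
(p3 ∧ (p2 ∨ p4)) = min(0.03, 0.86) = 0.03
(p4 ⊃ p1): 0.86 > 0.74, so result = 0.74
((p3 ∧ (p2 ∨ p4)) ⊃ (p4 ⊃ p1)): 0.03 ≤ 0.74, so result = 1
(p3 ∨ p1) = max(0.03, 0.74) = 0.74
(((p3 ∧ (p2 ∨ p4)) ⊃ (p4 ⊃ p1)) ∧ (p3 ∨ p1)) = min(1, 0.74) = 0.74
((p4 ∨ ¬p3) ∧ (((p3 ∧ (p2 ∨ p4)) ⊃ (p4 ⊃ p1)) ∧ (p3 ∨ p1))) = min(0.86, 0.74) = 0.74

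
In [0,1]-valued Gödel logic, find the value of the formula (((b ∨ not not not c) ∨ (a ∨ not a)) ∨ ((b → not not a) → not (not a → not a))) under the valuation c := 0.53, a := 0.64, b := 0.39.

not c: Gödel ¬ of 0.53 = 0 (operand ≠ 0)
not not c: Gödel ¬ of 0 = 1 (operand is 0)
not not not c: Gödel ¬ of 1 = 0 (operand ≠ 0)
(b ∨ not not not c) = max(0.39, 0) = 0.39
not a: Gödel ¬ of 0.64 = 0 (operand ≠ 0)
(a ∨ not a) = max(0.64, 0) = 0.64
((b ∨ not not not c) ∨ (a ∨ not a)) = max(0.39, 0.64) = 0.64
not a: Gödel ¬ of 0.64 = 0 (operand ≠ 0)
not not a: Gödel ¬ of 0 = 1 (operand is 0)
(b → not not a): 0.39 ≤ 1, so result = 1
not a: Gödel ¬ of 0.64 = 0 (operand ≠ 0)
not a: Gödel ¬ of 0.64 = 0 (operand ≠ 0)
(not a → not a): 0 ≤ 0, so result = 1
not (not a → not a): Gödel ¬ of 1 = 0 (operand ≠ 0)
((b → not not a) → not (not a → not a)): 1 > 0, so result = 0
(((b ∨ not not not c) ∨ (a ∨ not a)) ∨ ((b → not not a) → not (not a → not a))) = max(0.64, 0) = 0.64

0.64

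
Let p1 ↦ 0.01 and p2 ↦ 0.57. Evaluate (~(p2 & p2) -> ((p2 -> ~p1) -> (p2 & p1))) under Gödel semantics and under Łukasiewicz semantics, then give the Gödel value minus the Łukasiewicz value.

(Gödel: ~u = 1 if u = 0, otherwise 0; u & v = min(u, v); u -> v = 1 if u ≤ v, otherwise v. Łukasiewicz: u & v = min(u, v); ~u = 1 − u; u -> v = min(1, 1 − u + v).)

0.42

Gödel evaluation:
  (p2 & p2) = min(0.57, 0.57) = 0.57
  ~(p2 & p2): Gödel ¬ of 0.57 = 0 (operand ≠ 0)
  ~p1: Gödel ¬ of 0.01 = 0 (operand ≠ 0)
  (p2 -> ~p1): 0.57 > 0, so result = 0
  (p2 & p1) = min(0.57, 0.01) = 0.01
  ((p2 -> ~p1) -> (p2 & p1)): 0 ≤ 0.01, so result = 1
  (~(p2 & p2) -> ((p2 -> ~p1) -> (p2 & p1))): 0 ≤ 1, so result = 1
  Gödel value = 1
Łukasiewicz evaluation:
  (p2 & p2) = min(0.57, 0.57) = 0.57
  ~(p2 & p2): Łukasiewicz ¬ gives 1 − 0.57 = 0.43
  ~p1: Łukasiewicz ¬ gives 1 − 0.01 = 0.99
  (p2 -> ~p1): min(1, 1 − 0.57 + 0.99) = 1
  (p2 & p1) = min(0.57, 0.01) = 0.01
  ((p2 -> ~p1) -> (p2 & p1)): min(1, 1 − 1 + 0.01) = 0.01
  (~(p2 & p2) -> ((p2 -> ~p1) -> (p2 & p1))): min(1, 1 − 0.43 + 0.01) = 0.58
  Łukasiewicz value = 0.58
Difference: 1 − 0.58 = 0.42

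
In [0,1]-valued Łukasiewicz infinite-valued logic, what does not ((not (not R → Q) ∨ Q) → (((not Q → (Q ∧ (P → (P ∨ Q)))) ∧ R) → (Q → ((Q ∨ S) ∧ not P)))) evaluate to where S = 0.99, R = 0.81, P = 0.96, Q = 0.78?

0.33

not R: Łukasiewicz ¬ gives 1 − 0.81 = 0.19
(not R → Q): min(1, 1 − 0.19 + 0.78) = 1
not (not R → Q): Łukasiewicz ¬ gives 1 − 1 = 0
(not (not R → Q) ∨ Q) = max(0, 0.78) = 0.78
not Q: Łukasiewicz ¬ gives 1 − 0.78 = 0.22
(P ∨ Q) = max(0.96, 0.78) = 0.96
(P → (P ∨ Q)): min(1, 1 − 0.96 + 0.96) = 1
(Q ∧ (P → (P ∨ Q))) = min(0.78, 1) = 0.78
(not Q → (Q ∧ (P → (P ∨ Q)))): min(1, 1 − 0.22 + 0.78) = 1
((not Q → (Q ∧ (P → (P ∨ Q)))) ∧ R) = min(1, 0.81) = 0.81
(Q ∨ S) = max(0.78, 0.99) = 0.99
not P: Łukasiewicz ¬ gives 1 − 0.96 = 0.04
((Q ∨ S) ∧ not P) = min(0.99, 0.04) = 0.04
(Q → ((Q ∨ S) ∧ not P)): min(1, 1 − 0.78 + 0.04) = 0.26
(((not Q → (Q ∧ (P → (P ∨ Q)))) ∧ R) → (Q → ((Q ∨ S) ∧ not P))): min(1, 1 − 0.81 + 0.26) = 0.45
((not (not R → Q) ∨ Q) → (((not Q → (Q ∧ (P → (P ∨ Q)))) ∧ R) → (Q → ((Q ∨ S) ∧ not P)))): min(1, 1 − 0.78 + 0.45) = 0.67
not ((not (not R → Q) ∨ Q) → (((not Q → (Q ∧ (P → (P ∨ Q)))) ∧ R) → (Q → ((Q ∨ S) ∧ not P)))): Łukasiewicz ¬ gives 1 − 0.67 = 0.33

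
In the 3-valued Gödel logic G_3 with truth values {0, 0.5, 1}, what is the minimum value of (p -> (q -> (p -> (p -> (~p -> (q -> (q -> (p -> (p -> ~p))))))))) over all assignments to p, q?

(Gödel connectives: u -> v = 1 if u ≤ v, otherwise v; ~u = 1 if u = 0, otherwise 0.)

1.00

Every assignment gives 1. For instance at p = 0, q = 0:
  ~p: Gödel ¬ of 0 = 1 (operand is 0)
  ~p: Gödel ¬ of 0 = 1 (operand is 0)
  (p -> ~p): 0 ≤ 1, so result = 1
  (p -> (p -> ~p)): 0 ≤ 1, so result = 1
  (q -> (p -> (p -> ~p))): 0 ≤ 1, so result = 1
  (q -> (q -> (p -> (p -> ~p)))): 0 ≤ 1, so result = 1
  (~p -> (q -> (q -> (p -> (p -> ~p))))): 1 ≤ 1, so result = 1
  (p -> (~p -> (q -> (q -> (p -> (p -> ~p)))))): 0 ≤ 1, so result = 1
  (p -> (p -> (~p -> (q -> (q -> (p -> (p -> ~p))))))): 0 ≤ 1, so result = 1
  (q -> (p -> (p -> (~p -> (q -> (q -> (p -> (p -> ~p)))))))): 0 ≤ 1, so result = 1
  (p -> (q -> (p -> (p -> (~p -> (q -> (q -> (p -> (p -> ~p))))))))): 0 ≤ 1, so result = 1
All 9 assignments give value 1 — the formula is a G_3-tautology.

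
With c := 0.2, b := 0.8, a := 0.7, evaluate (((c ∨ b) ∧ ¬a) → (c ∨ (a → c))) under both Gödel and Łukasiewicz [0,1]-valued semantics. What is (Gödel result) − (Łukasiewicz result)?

0.00

Gödel evaluation:
  (c ∨ b) = max(0.2, 0.8) = 0.8
  ¬a: Gödel ¬ of 0.7 = 0 (operand ≠ 0)
  ((c ∨ b) ∧ ¬a) = min(0.8, 0) = 0
  (a → c): 0.7 > 0.2, so result = 0.2
  (c ∨ (a → c)) = max(0.2, 0.2) = 0.2
  (((c ∨ b) ∧ ¬a) → (c ∨ (a → c))): 0 ≤ 0.2, so result = 1
  Gödel value = 1
Łukasiewicz evaluation:
  (c ∨ b) = max(0.2, 0.8) = 0.8
  ¬a: Łukasiewicz ¬ gives 1 − 0.7 = 0.3
  ((c ∨ b) ∧ ¬a) = min(0.8, 0.3) = 0.3
  (a → c): min(1, 1 − 0.7 + 0.2) = 0.5
  (c ∨ (a → c)) = max(0.2, 0.5) = 0.5
  (((c ∨ b) ∧ ¬a) → (c ∨ (a → c))): min(1, 1 − 0.3 + 0.5) = 1
  Łukasiewicz value = 1
Difference: 1 − 1 = 0.00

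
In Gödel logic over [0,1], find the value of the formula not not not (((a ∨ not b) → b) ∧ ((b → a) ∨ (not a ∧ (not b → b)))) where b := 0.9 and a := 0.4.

0.00

not b: Gödel ¬ of 0.9 = 0 (operand ≠ 0)
(a ∨ not b) = max(0.4, 0) = 0.4
((a ∨ not b) → b): 0.4 ≤ 0.9, so result = 1
(b → a): 0.9 > 0.4, so result = 0.4
not a: Gödel ¬ of 0.4 = 0 (operand ≠ 0)
not b: Gödel ¬ of 0.9 = 0 (operand ≠ 0)
(not b → b): 0 ≤ 0.9, so result = 1
(not a ∧ (not b → b)) = min(0, 1) = 0
((b → a) ∨ (not a ∧ (not b → b))) = max(0.4, 0) = 0.4
(((a ∨ not b) → b) ∧ ((b → a) ∨ (not a ∧ (not b → b)))) = min(1, 0.4) = 0.4
not (((a ∨ not b) → b) ∧ ((b → a) ∨ (not a ∧ (not b → b)))): Gödel ¬ of 0.4 = 0 (operand ≠ 0)
not not (((a ∨ not b) → b) ∧ ((b → a) ∨ (not a ∧ (not b → b)))): Gödel ¬ of 0 = 1 (operand is 0)
not not not (((a ∨ not b) → b) ∧ ((b → a) ∨ (not a ∧ (not b → b)))): Gödel ¬ of 1 = 0 (operand ≠ 0)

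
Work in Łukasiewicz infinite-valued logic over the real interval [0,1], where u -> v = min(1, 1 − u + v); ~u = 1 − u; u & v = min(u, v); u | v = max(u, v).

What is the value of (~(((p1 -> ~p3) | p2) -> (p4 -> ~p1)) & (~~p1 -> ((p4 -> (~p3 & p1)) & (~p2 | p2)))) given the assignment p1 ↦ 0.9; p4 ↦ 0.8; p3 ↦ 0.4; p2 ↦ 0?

~p3: Łukasiewicz ¬ gives 1 − 0.4 = 0.6
(p1 -> ~p3): min(1, 1 − 0.9 + 0.6) = 0.7
((p1 -> ~p3) | p2) = max(0.7, 0) = 0.7
~p1: Łukasiewicz ¬ gives 1 − 0.9 = 0.1
(p4 -> ~p1): min(1, 1 − 0.8 + 0.1) = 0.3
(((p1 -> ~p3) | p2) -> (p4 -> ~p1)): min(1, 1 − 0.7 + 0.3) = 0.6
~(((p1 -> ~p3) | p2) -> (p4 -> ~p1)): Łukasiewicz ¬ gives 1 − 0.6 = 0.4
~p1: Łukasiewicz ¬ gives 1 − 0.9 = 0.1
~~p1: Łukasiewicz ¬ gives 1 − 0.1 = 0.9
~p3: Łukasiewicz ¬ gives 1 − 0.4 = 0.6
(~p3 & p1) = min(0.6, 0.9) = 0.6
(p4 -> (~p3 & p1)): min(1, 1 − 0.8 + 0.6) = 0.8
~p2: Łukasiewicz ¬ gives 1 − 0 = 1
(~p2 | p2) = max(1, 0) = 1
((p4 -> (~p3 & p1)) & (~p2 | p2)) = min(0.8, 1) = 0.8
(~~p1 -> ((p4 -> (~p3 & p1)) & (~p2 | p2))): min(1, 1 − 0.9 + 0.8) = 0.9
(~(((p1 -> ~p3) | p2) -> (p4 -> ~p1)) & (~~p1 -> ((p4 -> (~p3 & p1)) & (~p2 | p2)))) = min(0.4, 0.9) = 0.4

0.40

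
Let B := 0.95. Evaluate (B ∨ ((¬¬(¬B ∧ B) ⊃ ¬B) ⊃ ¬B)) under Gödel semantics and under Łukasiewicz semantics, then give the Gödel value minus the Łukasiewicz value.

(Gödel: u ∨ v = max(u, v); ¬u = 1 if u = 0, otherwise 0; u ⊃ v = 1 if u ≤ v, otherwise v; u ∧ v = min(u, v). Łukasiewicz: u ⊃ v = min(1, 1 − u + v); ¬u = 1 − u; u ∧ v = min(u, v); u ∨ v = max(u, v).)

Gödel evaluation:
  ¬B: Gödel ¬ of 0.95 = 0 (operand ≠ 0)
  (¬B ∧ B) = min(0, 0.95) = 0
  ¬(¬B ∧ B): Gödel ¬ of 0 = 1 (operand is 0)
  ¬¬(¬B ∧ B): Gödel ¬ of 1 = 0 (operand ≠ 0)
  ¬B: Gödel ¬ of 0.95 = 0 (operand ≠ 0)
  (¬¬(¬B ∧ B) ⊃ ¬B): 0 ≤ 0, so result = 1
  ¬B: Gödel ¬ of 0.95 = 0 (operand ≠ 0)
  ((¬¬(¬B ∧ B) ⊃ ¬B) ⊃ ¬B): 1 > 0, so result = 0
  (B ∨ ((¬¬(¬B ∧ B) ⊃ ¬B) ⊃ ¬B)) = max(0.95, 0) = 0.95
  Gödel value = 0.95
Łukasiewicz evaluation:
  ¬B: Łukasiewicz ¬ gives 1 − 0.95 = 0.05
  (¬B ∧ B) = min(0.05, 0.95) = 0.05
  ¬(¬B ∧ B): Łukasiewicz ¬ gives 1 − 0.05 = 0.95
  ¬¬(¬B ∧ B): Łukasiewicz ¬ gives 1 − 0.95 = 0.05
  ¬B: Łukasiewicz ¬ gives 1 − 0.95 = 0.05
  (¬¬(¬B ∧ B) ⊃ ¬B): min(1, 1 − 0.05 + 0.05) = 1
  ¬B: Łukasiewicz ¬ gives 1 − 0.95 = 0.05
  ((¬¬(¬B ∧ B) ⊃ ¬B) ⊃ ¬B): min(1, 1 − 1 + 0.05) = 0.05
  (B ∨ ((¬¬(¬B ∧ B) ⊃ ¬B) ⊃ ¬B)) = max(0.95, 0.05) = 0.95
  Łukasiewicz value = 0.95
Difference: 0.95 − 0.95 = 0.00

0.00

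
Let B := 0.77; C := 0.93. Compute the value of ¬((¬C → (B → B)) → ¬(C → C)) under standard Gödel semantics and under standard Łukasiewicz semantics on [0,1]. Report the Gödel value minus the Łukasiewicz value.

Gödel evaluation:
  ¬C: Gödel ¬ of 0.93 = 0 (operand ≠ 0)
  (B → B): 0.77 ≤ 0.77, so result = 1
  (¬C → (B → B)): 0 ≤ 1, so result = 1
  (C → C): 0.93 ≤ 0.93, so result = 1
  ¬(C → C): Gödel ¬ of 1 = 0 (operand ≠ 0)
  ((¬C → (B → B)) → ¬(C → C)): 1 > 0, so result = 0
  ¬((¬C → (B → B)) → ¬(C → C)): Gödel ¬ of 0 = 1 (operand is 0)
  Gödel value = 1
Łukasiewicz evaluation:
  ¬C: Łukasiewicz ¬ gives 1 − 0.93 = 0.07
  (B → B): min(1, 1 − 0.77 + 0.77) = 1
  (¬C → (B → B)): min(1, 1 − 0.07 + 1) = 1
  (C → C): min(1, 1 − 0.93 + 0.93) = 1
  ¬(C → C): Łukasiewicz ¬ gives 1 − 1 = 0
  ((¬C → (B → B)) → ¬(C → C)): min(1, 1 − 1 + 0) = 0
  ¬((¬C → (B → B)) → ¬(C → C)): Łukasiewicz ¬ gives 1 − 0 = 1
  Łukasiewicz value = 1
Difference: 1 − 1 = 0.00

0.00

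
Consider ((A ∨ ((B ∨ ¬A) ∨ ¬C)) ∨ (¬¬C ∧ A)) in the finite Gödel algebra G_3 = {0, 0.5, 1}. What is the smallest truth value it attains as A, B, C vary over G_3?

The minimum is attained at A = 0.5, B = 0, C = 0.5:
  ¬A: Gödel ¬ of 0.5 = 0 (operand ≠ 0)
  (B ∨ ¬A) = max(0, 0) = 0
  ¬C: Gödel ¬ of 0.5 = 0 (operand ≠ 0)
  ((B ∨ ¬A) ∨ ¬C) = max(0, 0) = 0
  (A ∨ ((B ∨ ¬A) ∨ ¬C)) = max(0.5, 0) = 0.5
  ¬C: Gödel ¬ of 0.5 = 0 (operand ≠ 0)
  ¬¬C: Gödel ¬ of 0 = 1 (operand is 0)
  (¬¬C ∧ A) = min(1, 0.5) = 0.5
  ((A ∨ ((B ∨ ¬A) ∨ ¬C)) ∨ (¬¬C ∧ A)) = max(0.5, 0.5) = 0.5
Checking all 27 assignments confirms none give a value below 0.50.

0.50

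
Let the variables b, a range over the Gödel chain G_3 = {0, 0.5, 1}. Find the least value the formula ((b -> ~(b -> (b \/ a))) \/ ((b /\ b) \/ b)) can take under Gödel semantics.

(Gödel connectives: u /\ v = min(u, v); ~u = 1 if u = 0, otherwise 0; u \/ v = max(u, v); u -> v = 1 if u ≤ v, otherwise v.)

0.50

The minimum is attained at b = 0.5, a = 0:
  (b \/ a) = max(0.5, 0) = 0.5
  (b -> (b \/ a)): 0.5 ≤ 0.5, so result = 1
  ~(b -> (b \/ a)): Gödel ¬ of 1 = 0 (operand ≠ 0)
  (b -> ~(b -> (b \/ a))): 0.5 > 0, so result = 0
  (b /\ b) = min(0.5, 0.5) = 0.5
  ((b /\ b) \/ b) = max(0.5, 0.5) = 0.5
  ((b -> ~(b -> (b \/ a))) \/ ((b /\ b) \/ b)) = max(0, 0.5) = 0.5
Checking all 9 assignments confirms none give a value below 0.50.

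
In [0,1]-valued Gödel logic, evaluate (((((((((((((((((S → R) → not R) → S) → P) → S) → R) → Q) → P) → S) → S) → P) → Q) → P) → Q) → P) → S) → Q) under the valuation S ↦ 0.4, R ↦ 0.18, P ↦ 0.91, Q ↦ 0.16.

0.16

(S → R): 0.4 > 0.18, so result = 0.18
not R: Gödel ¬ of 0.18 = 0 (operand ≠ 0)
((S → R) → not R): 0.18 > 0, so result = 0
(((S → R) → not R) → S): 0 ≤ 0.4, so result = 1
((((S → R) → not R) → S) → P): 1 > 0.91, so result = 0.91
(((((S → R) → not R) → S) → P) → S): 0.91 > 0.4, so result = 0.4
((((((S → R) → not R) → S) → P) → S) → R): 0.4 > 0.18, so result = 0.18
(((((((S → R) → not R) → S) → P) → S) → R) → Q): 0.18 > 0.16, so result = 0.16
((((((((S → R) → not R) → S) → P) → S) → R) → Q) → P): 0.16 ≤ 0.91, so result = 1
(((((((((S → R) → not R) → S) → P) → S) → R) → Q) → P) → S): 1 > 0.4, so result = 0.4
((((((((((S → R) → not R) → S) → P) → S) → R) → Q) → P) → S) → S): 0.4 ≤ 0.4, so result = 1
(((((((((((S → R) → not R) → S) → P) → S) → R) → Q) → P) → S) → S) → P): 1 > 0.91, so result = 0.91
((((((((((((S → R) → not R) → S) → P) → S) → R) → Q) → P) → S) → S) → P) → Q): 0.91 > 0.16, so result = 0.16
(((((((((((((S → R) → not R) → S) → P) → S) → R) → Q) → P) → S) → S) → P) → Q) → P): 0.16 ≤ 0.91, so result = 1
((((((((((((((S → R) → not R) → S) → P) → S) → R) → Q) → P) → S) → S) → P) → Q) → P) → Q): 1 > 0.16, so result = 0.16
(((((((((((((((S → R) → not R) → S) → P) → S) → R) → Q) → P) → S) → S) → P) → Q) → P) → Q) → P): 0.16 ≤ 0.91, so result = 1
((((((((((((((((S → R) → not R) → S) → P) → S) → R) → Q) → P) → S) → S) → P) → Q) → P) → Q) → P) → S): 1 > 0.4, so result = 0.4
(((((((((((((((((S → R) → not R) → S) → P) → S) → R) → Q) → P) → S) → S) → P) → Q) → P) → Q) → P) → S) → Q): 0.4 > 0.16, so result = 0.16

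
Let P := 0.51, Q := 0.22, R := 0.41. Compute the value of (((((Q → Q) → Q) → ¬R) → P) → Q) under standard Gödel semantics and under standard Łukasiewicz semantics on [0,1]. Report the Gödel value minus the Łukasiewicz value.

-0.49

Gödel evaluation:
  (Q → Q): 0.22 ≤ 0.22, so result = 1
  ((Q → Q) → Q): 1 > 0.22, so result = 0.22
  ¬R: Gödel ¬ of 0.41 = 0 (operand ≠ 0)
  (((Q → Q) → Q) → ¬R): 0.22 > 0, so result = 0
  ((((Q → Q) → Q) → ¬R) → P): 0 ≤ 0.51, so result = 1
  (((((Q → Q) → Q) → ¬R) → P) → Q): 1 > 0.22, so result = 0.22
  Gödel value = 0.22
Łukasiewicz evaluation:
  (Q → Q): min(1, 1 − 0.22 + 0.22) = 1
  ((Q → Q) → Q): min(1, 1 − 1 + 0.22) = 0.22
  ¬R: Łukasiewicz ¬ gives 1 − 0.41 = 0.59
  (((Q → Q) → Q) → ¬R): min(1, 1 − 0.22 + 0.59) = 1
  ((((Q → Q) → Q) → ¬R) → P): min(1, 1 − 1 + 0.51) = 0.51
  (((((Q → Q) → Q) → ¬R) → P) → Q): min(1, 1 − 0.51 + 0.22) = 0.71
  Łukasiewicz value = 0.71
Difference: 0.22 − 0.71 = -0.49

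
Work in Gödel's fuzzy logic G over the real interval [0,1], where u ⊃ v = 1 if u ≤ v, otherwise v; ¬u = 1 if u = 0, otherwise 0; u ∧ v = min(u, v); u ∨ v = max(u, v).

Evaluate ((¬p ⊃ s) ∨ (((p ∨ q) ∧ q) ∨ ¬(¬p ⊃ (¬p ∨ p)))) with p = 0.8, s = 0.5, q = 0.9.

¬p: Gödel ¬ of 0.8 = 0 (operand ≠ 0)
(¬p ⊃ s): 0 ≤ 0.5, so result = 1
(p ∨ q) = max(0.8, 0.9) = 0.9
((p ∨ q) ∧ q) = min(0.9, 0.9) = 0.9
¬p: Gödel ¬ of 0.8 = 0 (operand ≠ 0)
¬p: Gödel ¬ of 0.8 = 0 (operand ≠ 0)
(¬p ∨ p) = max(0, 0.8) = 0.8
(¬p ⊃ (¬p ∨ p)): 0 ≤ 0.8, so result = 1
¬(¬p ⊃ (¬p ∨ p)): Gödel ¬ of 1 = 0 (operand ≠ 0)
(((p ∨ q) ∧ q) ∨ ¬(¬p ⊃ (¬p ∨ p))) = max(0.9, 0) = 0.9
((¬p ⊃ s) ∨ (((p ∨ q) ∧ q) ∨ ¬(¬p ⊃ (¬p ∨ p)))) = max(1, 0.9) = 1

1.00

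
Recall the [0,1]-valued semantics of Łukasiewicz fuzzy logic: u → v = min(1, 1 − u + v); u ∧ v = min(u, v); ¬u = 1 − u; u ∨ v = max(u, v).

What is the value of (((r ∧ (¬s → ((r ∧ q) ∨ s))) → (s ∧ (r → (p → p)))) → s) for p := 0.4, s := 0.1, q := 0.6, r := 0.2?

¬s: Łukasiewicz ¬ gives 1 − 0.1 = 0.9
(r ∧ q) = min(0.2, 0.6) = 0.2
((r ∧ q) ∨ s) = max(0.2, 0.1) = 0.2
(¬s → ((r ∧ q) ∨ s)): min(1, 1 − 0.9 + 0.2) = 0.3
(r ∧ (¬s → ((r ∧ q) ∨ s))) = min(0.2, 0.3) = 0.2
(p → p): min(1, 1 − 0.4 + 0.4) = 1
(r → (p → p)): min(1, 1 − 0.2 + 1) = 1
(s ∧ (r → (p → p))) = min(0.1, 1) = 0.1
((r ∧ (¬s → ((r ∧ q) ∨ s))) → (s ∧ (r → (p → p)))): min(1, 1 − 0.2 + 0.1) = 0.9
(((r ∧ (¬s → ((r ∧ q) ∨ s))) → (s ∧ (r → (p → p)))) → s): min(1, 1 − 0.9 + 0.1) = 0.2

0.20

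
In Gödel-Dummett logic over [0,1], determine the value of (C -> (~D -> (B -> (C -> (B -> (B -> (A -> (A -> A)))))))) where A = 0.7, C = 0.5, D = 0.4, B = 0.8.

1.00

~D: Gödel ¬ of 0.4 = 0 (operand ≠ 0)
(A -> A): 0.7 ≤ 0.7, so result = 1
(A -> (A -> A)): 0.7 ≤ 1, so result = 1
(B -> (A -> (A -> A))): 0.8 ≤ 1, so result = 1
(B -> (B -> (A -> (A -> A)))): 0.8 ≤ 1, so result = 1
(C -> (B -> (B -> (A -> (A -> A))))): 0.5 ≤ 1, so result = 1
(B -> (C -> (B -> (B -> (A -> (A -> A)))))): 0.8 ≤ 1, so result = 1
(~D -> (B -> (C -> (B -> (B -> (A -> (A -> A))))))): 0 ≤ 1, so result = 1
(C -> (~D -> (B -> (C -> (B -> (B -> (A -> (A -> A)))))))): 0.5 ≤ 1, so result = 1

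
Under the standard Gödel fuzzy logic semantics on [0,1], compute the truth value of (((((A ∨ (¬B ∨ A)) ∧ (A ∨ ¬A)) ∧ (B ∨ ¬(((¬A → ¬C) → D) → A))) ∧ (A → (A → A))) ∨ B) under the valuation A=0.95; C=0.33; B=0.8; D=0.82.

0.80

¬B: Gödel ¬ of 0.8 = 0 (operand ≠ 0)
(¬B ∨ A) = max(0, 0.95) = 0.95
(A ∨ (¬B ∨ A)) = max(0.95, 0.95) = 0.95
¬A: Gödel ¬ of 0.95 = 0 (operand ≠ 0)
(A ∨ ¬A) = max(0.95, 0) = 0.95
((A ∨ (¬B ∨ A)) ∧ (A ∨ ¬A)) = min(0.95, 0.95) = 0.95
¬A: Gödel ¬ of 0.95 = 0 (operand ≠ 0)
¬C: Gödel ¬ of 0.33 = 0 (operand ≠ 0)
(¬A → ¬C): 0 ≤ 0, so result = 1
((¬A → ¬C) → D): 1 > 0.82, so result = 0.82
(((¬A → ¬C) → D) → A): 0.82 ≤ 0.95, so result = 1
¬(((¬A → ¬C) → D) → A): Gödel ¬ of 1 = 0 (operand ≠ 0)
(B ∨ ¬(((¬A → ¬C) → D) → A)) = max(0.8, 0) = 0.8
(((A ∨ (¬B ∨ A)) ∧ (A ∨ ¬A)) ∧ (B ∨ ¬(((¬A → ¬C) → D) → A))) = min(0.95, 0.8) = 0.8
(A → A): 0.95 ≤ 0.95, so result = 1
(A → (A → A)): 0.95 ≤ 1, so result = 1
((((A ∨ (¬B ∨ A)) ∧ (A ∨ ¬A)) ∧ (B ∨ ¬(((¬A → ¬C) → D) → A))) ∧ (A → (A → A))) = min(0.8, 1) = 0.8
(((((A ∨ (¬B ∨ A)) ∧ (A ∨ ¬A)) ∧ (B ∨ ¬(((¬A → ¬C) → D) → A))) ∧ (A → (A → A))) ∨ B) = max(0.8, 0.8) = 0.8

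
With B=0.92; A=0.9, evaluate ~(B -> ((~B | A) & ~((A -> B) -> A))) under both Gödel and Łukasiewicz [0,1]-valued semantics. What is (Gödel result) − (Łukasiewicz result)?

0.18

Gödel evaluation:
  ~B: Gödel ¬ of 0.92 = 0 (operand ≠ 0)
  (~B | A) = max(0, 0.9) = 0.9
  (A -> B): 0.9 ≤ 0.92, so result = 1
  ((A -> B) -> A): 1 > 0.9, so result = 0.9
  ~((A -> B) -> A): Gödel ¬ of 0.9 = 0 (operand ≠ 0)
  ((~B | A) & ~((A -> B) -> A)) = min(0.9, 0) = 0
  (B -> ((~B | A) & ~((A -> B) -> A))): 0.92 > 0, so result = 0
  ~(B -> ((~B | A) & ~((A -> B) -> A))): Gödel ¬ of 0 = 1 (operand is 0)
  Gödel value = 1
Łukasiewicz evaluation:
  ~B: Łukasiewicz ¬ gives 1 − 0.92 = 0.08
  (~B | A) = max(0.08, 0.9) = 0.9
  (A -> B): min(1, 1 − 0.9 + 0.92) = 1
  ((A -> B) -> A): min(1, 1 − 1 + 0.9) = 0.9
  ~((A -> B) -> A): Łukasiewicz ¬ gives 1 − 0.9 = 0.1
  ((~B | A) & ~((A -> B) -> A)) = min(0.9, 0.1) = 0.1
  (B -> ((~B | A) & ~((A -> B) -> A))): min(1, 1 − 0.92 + 0.1) = 0.18
  ~(B -> ((~B | A) & ~((A -> B) -> A))): Łukasiewicz ¬ gives 1 − 0.18 = 0.82
  Łukasiewicz value = 0.82
Difference: 1 − 0.82 = 0.18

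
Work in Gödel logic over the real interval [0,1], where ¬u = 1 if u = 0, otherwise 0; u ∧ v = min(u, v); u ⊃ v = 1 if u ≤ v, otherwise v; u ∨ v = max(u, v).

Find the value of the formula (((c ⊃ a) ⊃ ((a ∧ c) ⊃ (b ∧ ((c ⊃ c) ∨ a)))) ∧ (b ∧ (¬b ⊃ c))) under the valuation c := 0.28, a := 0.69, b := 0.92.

(c ⊃ a): 0.28 ≤ 0.69, so result = 1
(a ∧ c) = min(0.69, 0.28) = 0.28
(c ⊃ c): 0.28 ≤ 0.28, so result = 1
((c ⊃ c) ∨ a) = max(1, 0.69) = 1
(b ∧ ((c ⊃ c) ∨ a)) = min(0.92, 1) = 0.92
((a ∧ c) ⊃ (b ∧ ((c ⊃ c) ∨ a))): 0.28 ≤ 0.92, so result = 1
((c ⊃ a) ⊃ ((a ∧ c) ⊃ (b ∧ ((c ⊃ c) ∨ a)))): 1 ≤ 1, so result = 1
¬b: Gödel ¬ of 0.92 = 0 (operand ≠ 0)
(¬b ⊃ c): 0 ≤ 0.28, so result = 1
(b ∧ (¬b ⊃ c)) = min(0.92, 1) = 0.92
(((c ⊃ a) ⊃ ((a ∧ c) ⊃ (b ∧ ((c ⊃ c) ∨ a)))) ∧ (b ∧ (¬b ⊃ c))) = min(1, 0.92) = 0.92

0.92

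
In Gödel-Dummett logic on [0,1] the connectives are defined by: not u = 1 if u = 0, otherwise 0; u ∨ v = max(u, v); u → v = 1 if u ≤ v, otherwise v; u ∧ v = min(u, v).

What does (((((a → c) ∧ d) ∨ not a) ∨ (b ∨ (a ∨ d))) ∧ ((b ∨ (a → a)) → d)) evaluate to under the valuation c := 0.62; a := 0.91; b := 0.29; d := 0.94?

(a → c): 0.91 > 0.62, so result = 0.62
((a → c) ∧ d) = min(0.62, 0.94) = 0.62
not a: Gödel ¬ of 0.91 = 0 (operand ≠ 0)
(((a → c) ∧ d) ∨ not a) = max(0.62, 0) = 0.62
(a ∨ d) = max(0.91, 0.94) = 0.94
(b ∨ (a ∨ d)) = max(0.29, 0.94) = 0.94
((((a → c) ∧ d) ∨ not a) ∨ (b ∨ (a ∨ d))) = max(0.62, 0.94) = 0.94
(a → a): 0.91 ≤ 0.91, so result = 1
(b ∨ (a → a)) = max(0.29, 1) = 1
((b ∨ (a → a)) → d): 1 > 0.94, so result = 0.94
(((((a → c) ∧ d) ∨ not a) ∨ (b ∨ (a ∨ d))) ∧ ((b ∨ (a → a)) → d)) = min(0.94, 0.94) = 0.94

0.94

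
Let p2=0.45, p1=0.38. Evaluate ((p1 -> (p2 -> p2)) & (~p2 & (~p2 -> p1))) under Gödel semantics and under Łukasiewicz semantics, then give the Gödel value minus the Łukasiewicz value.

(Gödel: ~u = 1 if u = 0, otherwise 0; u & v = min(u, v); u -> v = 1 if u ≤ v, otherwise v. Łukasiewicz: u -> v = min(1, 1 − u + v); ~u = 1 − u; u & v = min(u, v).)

Gödel evaluation:
  (p2 -> p2): 0.45 ≤ 0.45, so result = 1
  (p1 -> (p2 -> p2)): 0.38 ≤ 1, so result = 1
  ~p2: Gödel ¬ of 0.45 = 0 (operand ≠ 0)
  ~p2: Gödel ¬ of 0.45 = 0 (operand ≠ 0)
  (~p2 -> p1): 0 ≤ 0.38, so result = 1
  (~p2 & (~p2 -> p1)) = min(0, 1) = 0
  ((p1 -> (p2 -> p2)) & (~p2 & (~p2 -> p1))) = min(1, 0) = 0
  Gödel value = 0
Łukasiewicz evaluation:
  (p2 -> p2): min(1, 1 − 0.45 + 0.45) = 1
  (p1 -> (p2 -> p2)): min(1, 1 − 0.38 + 1) = 1
  ~p2: Łukasiewicz ¬ gives 1 − 0.45 = 0.55
  ~p2: Łukasiewicz ¬ gives 1 − 0.45 = 0.55
  (~p2 -> p1): min(1, 1 − 0.55 + 0.38) = 0.83
  (~p2 & (~p2 -> p1)) = min(0.55, 0.83) = 0.55
  ((p1 -> (p2 -> p2)) & (~p2 & (~p2 -> p1))) = min(1, 0.55) = 0.55
  Łukasiewicz value = 0.55
Difference: 0 − 0.55 = -0.55

-0.55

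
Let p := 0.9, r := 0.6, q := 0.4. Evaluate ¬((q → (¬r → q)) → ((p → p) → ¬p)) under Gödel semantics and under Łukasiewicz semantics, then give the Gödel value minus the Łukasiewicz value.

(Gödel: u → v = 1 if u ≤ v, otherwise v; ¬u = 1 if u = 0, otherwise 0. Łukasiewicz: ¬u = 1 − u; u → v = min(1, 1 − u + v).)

Gödel evaluation:
  ¬r: Gödel ¬ of 0.6 = 0 (operand ≠ 0)
  (¬r → q): 0 ≤ 0.4, so result = 1
  (q → (¬r → q)): 0.4 ≤ 1, so result = 1
  (p → p): 0.9 ≤ 0.9, so result = 1
  ¬p: Gödel ¬ of 0.9 = 0 (operand ≠ 0)
  ((p → p) → ¬p): 1 > 0, so result = 0
  ((q → (¬r → q)) → ((p → p) → ¬p)): 1 > 0, so result = 0
  ¬((q → (¬r → q)) → ((p → p) → ¬p)): Gödel ¬ of 0 = 1 (operand is 0)
  Gödel value = 1
Łukasiewicz evaluation:
  ¬r: Łukasiewicz ¬ gives 1 − 0.6 = 0.4
  (¬r → q): min(1, 1 − 0.4 + 0.4) = 1
  (q → (¬r → q)): min(1, 1 − 0.4 + 1) = 1
  (p → p): min(1, 1 − 0.9 + 0.9) = 1
  ¬p: Łukasiewicz ¬ gives 1 − 0.9 = 0.1
  ((p → p) → ¬p): min(1, 1 − 1 + 0.1) = 0.1
  ((q → (¬r → q)) → ((p → p) → ¬p)): min(1, 1 − 1 + 0.1) = 0.1
  ¬((q → (¬r → q)) → ((p → p) → ¬p)): Łukasiewicz ¬ gives 1 − 0.1 = 0.9
  Łukasiewicz value = 0.9
Difference: 1 − 0.9 = 0.10

0.10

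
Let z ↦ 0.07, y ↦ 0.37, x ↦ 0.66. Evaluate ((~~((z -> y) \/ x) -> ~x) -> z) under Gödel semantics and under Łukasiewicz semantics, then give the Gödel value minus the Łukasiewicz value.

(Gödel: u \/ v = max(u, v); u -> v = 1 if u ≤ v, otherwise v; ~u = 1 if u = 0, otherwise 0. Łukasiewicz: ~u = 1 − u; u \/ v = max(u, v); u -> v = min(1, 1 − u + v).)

Gödel evaluation:
  (z -> y): 0.07 ≤ 0.37, so result = 1
  ((z -> y) \/ x) = max(1, 0.66) = 1
  ~((z -> y) \/ x): Gödel ¬ of 1 = 0 (operand ≠ 0)
  ~~((z -> y) \/ x): Gödel ¬ of 0 = 1 (operand is 0)
  ~x: Gödel ¬ of 0.66 = 0 (operand ≠ 0)
  (~~((z -> y) \/ x) -> ~x): 1 > 0, so result = 0
  ((~~((z -> y) \/ x) -> ~x) -> z): 0 ≤ 0.07, so result = 1
  Gödel value = 1
Łukasiewicz evaluation:
  (z -> y): min(1, 1 − 0.07 + 0.37) = 1
  ((z -> y) \/ x) = max(1, 0.66) = 1
  ~((z -> y) \/ x): Łukasiewicz ¬ gives 1 − 1 = 0
  ~~((z -> y) \/ x): Łukasiewicz ¬ gives 1 − 0 = 1
  ~x: Łukasiewicz ¬ gives 1 − 0.66 = 0.34
  (~~((z -> y) \/ x) -> ~x): min(1, 1 − 1 + 0.34) = 0.34
  ((~~((z -> y) \/ x) -> ~x) -> z): min(1, 1 − 0.34 + 0.07) = 0.73
  Łukasiewicz value = 0.73
Difference: 1 − 0.73 = 0.27

0.27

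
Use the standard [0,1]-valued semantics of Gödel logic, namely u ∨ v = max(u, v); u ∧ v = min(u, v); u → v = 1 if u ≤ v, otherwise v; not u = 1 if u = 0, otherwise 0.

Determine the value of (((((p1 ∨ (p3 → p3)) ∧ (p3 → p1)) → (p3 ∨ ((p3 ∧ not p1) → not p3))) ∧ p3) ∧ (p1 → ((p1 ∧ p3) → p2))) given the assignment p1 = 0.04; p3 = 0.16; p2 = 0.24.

0.16

(p3 → p3): 0.16 ≤ 0.16, so result = 1
(p1 ∨ (p3 → p3)) = max(0.04, 1) = 1
(p3 → p1): 0.16 > 0.04, so result = 0.04
((p1 ∨ (p3 → p3)) ∧ (p3 → p1)) = min(1, 0.04) = 0.04
not p1: Gödel ¬ of 0.04 = 0 (operand ≠ 0)
(p3 ∧ not p1) = min(0.16, 0) = 0
not p3: Gödel ¬ of 0.16 = 0 (operand ≠ 0)
((p3 ∧ not p1) → not p3): 0 ≤ 0, so result = 1
(p3 ∨ ((p3 ∧ not p1) → not p3)) = max(0.16, 1) = 1
(((p1 ∨ (p3 → p3)) ∧ (p3 → p1)) → (p3 ∨ ((p3 ∧ not p1) → not p3))): 0.04 ≤ 1, so result = 1
((((p1 ∨ (p3 → p3)) ∧ (p3 → p1)) → (p3 ∨ ((p3 ∧ not p1) → not p3))) ∧ p3) = min(1, 0.16) = 0.16
(p1 ∧ p3) = min(0.04, 0.16) = 0.04
((p1 ∧ p3) → p2): 0.04 ≤ 0.24, so result = 1
(p1 → ((p1 ∧ p3) → p2)): 0.04 ≤ 1, so result = 1
(((((p1 ∨ (p3 → p3)) ∧ (p3 → p1)) → (p3 ∨ ((p3 ∧ not p1) → not p3))) ∧ p3) ∧ (p1 → ((p1 ∧ p3) → p2))) = min(0.16, 1) = 0.16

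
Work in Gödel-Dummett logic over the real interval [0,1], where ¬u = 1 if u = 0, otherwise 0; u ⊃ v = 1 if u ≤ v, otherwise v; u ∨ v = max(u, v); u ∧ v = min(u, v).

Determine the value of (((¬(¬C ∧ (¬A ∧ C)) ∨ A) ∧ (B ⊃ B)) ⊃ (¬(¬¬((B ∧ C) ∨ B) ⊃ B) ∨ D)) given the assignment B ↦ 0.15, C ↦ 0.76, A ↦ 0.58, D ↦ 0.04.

0.04

¬C: Gödel ¬ of 0.76 = 0 (operand ≠ 0)
¬A: Gödel ¬ of 0.58 = 0 (operand ≠ 0)
(¬A ∧ C) = min(0, 0.76) = 0
(¬C ∧ (¬A ∧ C)) = min(0, 0) = 0
¬(¬C ∧ (¬A ∧ C)): Gödel ¬ of 0 = 1 (operand is 0)
(¬(¬C ∧ (¬A ∧ C)) ∨ A) = max(1, 0.58) = 1
(B ⊃ B): 0.15 ≤ 0.15, so result = 1
((¬(¬C ∧ (¬A ∧ C)) ∨ A) ∧ (B ⊃ B)) = min(1, 1) = 1
(B ∧ C) = min(0.15, 0.76) = 0.15
((B ∧ C) ∨ B) = max(0.15, 0.15) = 0.15
¬((B ∧ C) ∨ B): Gödel ¬ of 0.15 = 0 (operand ≠ 0)
¬¬((B ∧ C) ∨ B): Gödel ¬ of 0 = 1 (operand is 0)
(¬¬((B ∧ C) ∨ B) ⊃ B): 1 > 0.15, so result = 0.15
¬(¬¬((B ∧ C) ∨ B) ⊃ B): Gödel ¬ of 0.15 = 0 (operand ≠ 0)
(¬(¬¬((B ∧ C) ∨ B) ⊃ B) ∨ D) = max(0, 0.04) = 0.04
(((¬(¬C ∧ (¬A ∧ C)) ∨ A) ∧ (B ⊃ B)) ⊃ (¬(¬¬((B ∧ C) ∨ B) ⊃ B) ∨ D)): 1 > 0.04, so result = 0.04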